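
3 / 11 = 0.27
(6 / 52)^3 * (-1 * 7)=-189 / 17576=-0.01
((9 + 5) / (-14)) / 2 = -1 / 2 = -0.50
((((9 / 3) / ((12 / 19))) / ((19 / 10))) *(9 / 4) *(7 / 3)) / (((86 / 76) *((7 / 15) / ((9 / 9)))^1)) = 4275 / 172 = 24.85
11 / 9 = 1.22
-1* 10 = -10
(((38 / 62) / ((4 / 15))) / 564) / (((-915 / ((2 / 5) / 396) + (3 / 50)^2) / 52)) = -40625 / 173660979573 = -0.00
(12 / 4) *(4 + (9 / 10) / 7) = 867 / 70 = 12.39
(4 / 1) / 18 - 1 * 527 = -4741 / 9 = -526.78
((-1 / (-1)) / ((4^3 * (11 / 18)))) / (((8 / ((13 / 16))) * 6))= 39 / 90112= 0.00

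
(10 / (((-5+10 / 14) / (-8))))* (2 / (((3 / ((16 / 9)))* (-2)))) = -896 / 81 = -11.06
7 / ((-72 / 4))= -7 / 18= -0.39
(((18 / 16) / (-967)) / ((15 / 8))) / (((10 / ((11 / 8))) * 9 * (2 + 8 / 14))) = -77 / 20887200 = -0.00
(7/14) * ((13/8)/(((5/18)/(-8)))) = -117/5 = -23.40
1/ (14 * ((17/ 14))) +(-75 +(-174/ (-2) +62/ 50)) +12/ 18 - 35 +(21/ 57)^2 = -9619184/ 460275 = -20.90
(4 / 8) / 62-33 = -4091 / 124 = -32.99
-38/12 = -19/6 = -3.17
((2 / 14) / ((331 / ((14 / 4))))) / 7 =1 / 4634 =0.00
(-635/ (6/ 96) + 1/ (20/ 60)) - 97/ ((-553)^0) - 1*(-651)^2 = -434055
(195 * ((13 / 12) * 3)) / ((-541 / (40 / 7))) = -25350 / 3787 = -6.69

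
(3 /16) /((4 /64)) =3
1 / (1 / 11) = 11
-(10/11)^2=-100/121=-0.83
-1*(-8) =8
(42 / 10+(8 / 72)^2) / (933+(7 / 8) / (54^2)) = 491328 / 108825155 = 0.00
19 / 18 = 1.06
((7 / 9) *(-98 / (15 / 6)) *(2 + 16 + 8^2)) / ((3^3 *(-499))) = 112504 / 606285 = 0.19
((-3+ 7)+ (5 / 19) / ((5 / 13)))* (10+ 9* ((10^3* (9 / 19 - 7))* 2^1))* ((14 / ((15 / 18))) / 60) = -278083526 / 1805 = -154062.90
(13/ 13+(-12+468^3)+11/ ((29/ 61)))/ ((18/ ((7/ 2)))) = 5202039640/ 261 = 19931186.36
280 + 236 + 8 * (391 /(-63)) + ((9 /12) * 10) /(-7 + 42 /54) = 468865 /1008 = 465.14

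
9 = 9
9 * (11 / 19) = 99 / 19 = 5.21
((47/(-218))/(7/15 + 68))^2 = 497025/50124940996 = 0.00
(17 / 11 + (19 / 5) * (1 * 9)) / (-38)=-983 / 1045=-0.94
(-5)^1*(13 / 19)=-65 / 19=-3.42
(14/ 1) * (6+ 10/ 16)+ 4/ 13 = 93.06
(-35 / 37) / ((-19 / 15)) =525 / 703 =0.75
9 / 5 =1.80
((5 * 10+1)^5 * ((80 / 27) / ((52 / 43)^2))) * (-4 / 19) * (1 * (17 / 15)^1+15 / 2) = -4079740431522 / 3211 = -1270551364.54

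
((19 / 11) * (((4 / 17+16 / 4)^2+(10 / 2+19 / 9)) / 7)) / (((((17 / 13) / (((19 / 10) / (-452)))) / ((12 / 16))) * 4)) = -2388737 / 641220195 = -0.00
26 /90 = 0.29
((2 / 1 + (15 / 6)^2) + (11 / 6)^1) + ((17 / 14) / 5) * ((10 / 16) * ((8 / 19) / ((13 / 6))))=209821 / 20748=10.11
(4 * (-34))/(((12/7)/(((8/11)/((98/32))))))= -4352/231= -18.84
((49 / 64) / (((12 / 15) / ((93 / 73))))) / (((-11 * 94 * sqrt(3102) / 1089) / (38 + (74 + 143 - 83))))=-2939265 * sqrt(3102) / 41281792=-3.97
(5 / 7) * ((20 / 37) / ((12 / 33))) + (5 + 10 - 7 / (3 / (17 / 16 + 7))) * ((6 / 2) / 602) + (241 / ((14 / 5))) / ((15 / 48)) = 98529965 / 356384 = 276.47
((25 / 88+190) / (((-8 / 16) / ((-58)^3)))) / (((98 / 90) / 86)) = 3160968050700 / 539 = 5864504732.28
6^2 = 36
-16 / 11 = -1.45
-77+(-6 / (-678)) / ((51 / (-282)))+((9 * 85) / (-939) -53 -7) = -82893678 / 601273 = -137.86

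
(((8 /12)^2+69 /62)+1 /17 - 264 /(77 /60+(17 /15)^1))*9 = -29607049 /30566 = -968.63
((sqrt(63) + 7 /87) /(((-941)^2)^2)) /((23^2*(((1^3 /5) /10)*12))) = 175 /216513344546623818 + 25*sqrt(7) /829553044239938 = 0.00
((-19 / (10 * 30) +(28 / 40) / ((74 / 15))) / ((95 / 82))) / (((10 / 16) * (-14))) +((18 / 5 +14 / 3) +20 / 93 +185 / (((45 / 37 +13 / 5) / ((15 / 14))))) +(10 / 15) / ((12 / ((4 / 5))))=73253616626111 / 1211636317500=60.46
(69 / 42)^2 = 529 / 196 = 2.70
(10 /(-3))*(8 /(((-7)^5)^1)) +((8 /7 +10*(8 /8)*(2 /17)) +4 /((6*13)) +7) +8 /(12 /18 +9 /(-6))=-12692123 /55715205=-0.23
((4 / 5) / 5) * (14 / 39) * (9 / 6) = 28 / 325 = 0.09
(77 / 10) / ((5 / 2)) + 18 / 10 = 122 / 25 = 4.88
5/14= 0.36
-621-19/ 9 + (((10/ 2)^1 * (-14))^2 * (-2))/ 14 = -11908/ 9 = -1323.11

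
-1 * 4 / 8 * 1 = -1 / 2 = -0.50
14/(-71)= -14/71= -0.20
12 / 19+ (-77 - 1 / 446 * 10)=-323668 / 4237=-76.39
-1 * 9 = -9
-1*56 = -56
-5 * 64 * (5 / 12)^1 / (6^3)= -50 / 81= -0.62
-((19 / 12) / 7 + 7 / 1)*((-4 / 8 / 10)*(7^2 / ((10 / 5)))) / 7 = 607 / 480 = 1.26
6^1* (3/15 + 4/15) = 14/5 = 2.80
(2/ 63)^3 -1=-250039/ 250047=-1.00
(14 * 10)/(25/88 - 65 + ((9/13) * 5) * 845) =2464/50341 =0.05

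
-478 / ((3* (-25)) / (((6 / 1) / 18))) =478 / 225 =2.12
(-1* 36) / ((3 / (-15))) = 180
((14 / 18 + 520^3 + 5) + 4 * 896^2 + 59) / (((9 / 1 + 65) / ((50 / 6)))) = 32359348975 / 1998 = 16195870.36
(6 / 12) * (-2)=-1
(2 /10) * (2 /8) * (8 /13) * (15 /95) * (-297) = -1782 /1235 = -1.44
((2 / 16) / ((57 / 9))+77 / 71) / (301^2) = 11917 / 977765992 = 0.00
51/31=1.65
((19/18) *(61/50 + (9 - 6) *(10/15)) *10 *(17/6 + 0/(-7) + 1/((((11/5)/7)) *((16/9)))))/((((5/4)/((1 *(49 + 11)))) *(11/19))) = 141873361/10890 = 13027.86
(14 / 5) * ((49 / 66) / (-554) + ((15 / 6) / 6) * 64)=2274979 / 30470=74.66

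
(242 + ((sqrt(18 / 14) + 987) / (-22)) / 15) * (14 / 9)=371.79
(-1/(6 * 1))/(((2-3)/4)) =2/3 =0.67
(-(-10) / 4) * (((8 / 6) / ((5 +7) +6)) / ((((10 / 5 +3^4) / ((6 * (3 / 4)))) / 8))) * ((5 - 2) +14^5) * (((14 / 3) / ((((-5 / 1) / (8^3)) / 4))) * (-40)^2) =-98691684761600 / 747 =-132117382545.65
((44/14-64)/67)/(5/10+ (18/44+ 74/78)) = -182754/373793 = -0.49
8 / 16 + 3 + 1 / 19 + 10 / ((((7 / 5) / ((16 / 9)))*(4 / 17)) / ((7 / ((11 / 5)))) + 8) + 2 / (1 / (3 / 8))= 303767 / 54796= 5.54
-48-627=-675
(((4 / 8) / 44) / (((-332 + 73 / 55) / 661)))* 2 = -3305 / 72748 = -0.05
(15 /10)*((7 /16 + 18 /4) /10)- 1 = -83 /320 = -0.26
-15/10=-3/2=-1.50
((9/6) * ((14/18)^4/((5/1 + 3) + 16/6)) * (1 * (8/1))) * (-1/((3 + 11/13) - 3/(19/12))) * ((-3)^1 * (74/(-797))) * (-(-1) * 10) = -109713695/186698844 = -0.59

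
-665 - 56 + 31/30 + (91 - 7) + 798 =4861/30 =162.03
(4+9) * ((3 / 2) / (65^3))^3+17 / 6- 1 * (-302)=11656027255539062581 / 38237377546875000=304.83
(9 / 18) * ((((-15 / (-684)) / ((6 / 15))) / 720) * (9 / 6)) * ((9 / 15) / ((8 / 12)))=1 / 19456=0.00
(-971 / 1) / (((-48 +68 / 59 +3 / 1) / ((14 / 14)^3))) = 57289 / 2587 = 22.14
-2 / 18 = -1 / 9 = -0.11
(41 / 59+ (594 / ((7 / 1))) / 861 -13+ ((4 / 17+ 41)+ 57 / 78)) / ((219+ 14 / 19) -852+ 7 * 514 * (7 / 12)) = 88870007295 / 4379574538339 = 0.02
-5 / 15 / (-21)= 1 / 63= 0.02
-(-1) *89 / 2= 89 / 2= 44.50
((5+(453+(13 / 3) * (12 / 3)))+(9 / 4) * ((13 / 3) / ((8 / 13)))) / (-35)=-47153 / 3360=-14.03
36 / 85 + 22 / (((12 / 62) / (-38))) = -1101322 / 255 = -4318.91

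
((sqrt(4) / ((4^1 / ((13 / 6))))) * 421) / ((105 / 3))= 5473 / 420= 13.03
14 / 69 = 0.20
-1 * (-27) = 27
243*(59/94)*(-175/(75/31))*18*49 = -457335963/47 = -9730552.40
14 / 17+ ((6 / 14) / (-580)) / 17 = 56837 / 69020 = 0.82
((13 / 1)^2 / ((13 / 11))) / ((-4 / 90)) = -6435 / 2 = -3217.50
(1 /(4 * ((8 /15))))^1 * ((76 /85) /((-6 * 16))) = -19 /4352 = -0.00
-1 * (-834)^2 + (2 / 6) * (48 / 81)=-56340020 / 81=-695555.80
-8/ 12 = -2/ 3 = -0.67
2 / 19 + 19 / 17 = 395 / 323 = 1.22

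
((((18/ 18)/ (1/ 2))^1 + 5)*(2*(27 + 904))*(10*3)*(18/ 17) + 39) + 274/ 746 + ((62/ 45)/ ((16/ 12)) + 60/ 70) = 551369678057/ 1331610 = 414062.43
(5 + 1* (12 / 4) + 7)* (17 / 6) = 85 / 2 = 42.50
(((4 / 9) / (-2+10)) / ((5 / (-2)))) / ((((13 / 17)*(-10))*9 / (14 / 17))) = 7 / 26325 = 0.00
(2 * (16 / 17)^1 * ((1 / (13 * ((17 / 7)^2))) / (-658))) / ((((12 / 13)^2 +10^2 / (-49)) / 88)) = 0.00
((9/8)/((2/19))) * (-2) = -21.38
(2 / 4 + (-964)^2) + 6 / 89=165414789 / 178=929296.57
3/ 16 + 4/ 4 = 19/ 16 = 1.19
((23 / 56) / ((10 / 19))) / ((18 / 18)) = 437 / 560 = 0.78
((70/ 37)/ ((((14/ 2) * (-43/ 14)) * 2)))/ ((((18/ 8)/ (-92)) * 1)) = 25760/ 14319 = 1.80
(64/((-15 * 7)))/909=-64/95445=-0.00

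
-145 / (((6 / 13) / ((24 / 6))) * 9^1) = -3770 / 27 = -139.63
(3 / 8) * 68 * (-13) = -663 / 2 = -331.50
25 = 25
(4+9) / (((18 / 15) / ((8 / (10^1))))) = 8.67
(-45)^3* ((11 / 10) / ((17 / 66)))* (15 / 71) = -82216.34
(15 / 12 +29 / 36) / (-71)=-37 / 1278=-0.03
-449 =-449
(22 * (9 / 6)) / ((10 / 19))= 627 / 10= 62.70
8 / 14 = 4 / 7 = 0.57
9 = 9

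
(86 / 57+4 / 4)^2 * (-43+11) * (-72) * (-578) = -3025797632 / 361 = -8381710.89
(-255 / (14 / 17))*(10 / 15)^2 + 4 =-2806 / 21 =-133.62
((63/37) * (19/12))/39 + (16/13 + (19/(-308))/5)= 476873/370370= 1.29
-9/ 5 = -1.80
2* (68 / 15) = 136 / 15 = 9.07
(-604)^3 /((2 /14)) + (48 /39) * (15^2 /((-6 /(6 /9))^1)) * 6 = -1542442232.62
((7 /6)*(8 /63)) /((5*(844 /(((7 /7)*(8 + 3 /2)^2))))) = 361 /113940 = 0.00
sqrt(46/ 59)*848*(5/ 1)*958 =3586611.00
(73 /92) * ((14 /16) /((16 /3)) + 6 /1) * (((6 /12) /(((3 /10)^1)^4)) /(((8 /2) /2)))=11999375 /79488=150.96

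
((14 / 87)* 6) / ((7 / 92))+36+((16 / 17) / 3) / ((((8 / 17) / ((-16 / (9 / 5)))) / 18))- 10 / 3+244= 5298 / 29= 182.69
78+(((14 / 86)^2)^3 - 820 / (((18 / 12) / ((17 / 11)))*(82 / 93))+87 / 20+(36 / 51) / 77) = -144942764160902993 / 165493284622820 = -875.82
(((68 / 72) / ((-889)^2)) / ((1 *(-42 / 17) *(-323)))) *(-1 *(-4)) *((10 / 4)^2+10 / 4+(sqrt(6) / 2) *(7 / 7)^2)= 17 *sqrt(6) / 5676085422+85 / 1621738692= 0.00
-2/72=-1/36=-0.03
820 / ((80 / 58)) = 594.50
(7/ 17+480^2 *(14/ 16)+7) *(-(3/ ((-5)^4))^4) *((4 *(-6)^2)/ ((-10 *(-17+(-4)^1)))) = -0.00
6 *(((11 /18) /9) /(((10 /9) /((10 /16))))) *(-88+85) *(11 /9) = -121 /144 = -0.84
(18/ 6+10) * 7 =91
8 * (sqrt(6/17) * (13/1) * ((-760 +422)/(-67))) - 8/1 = -8 +35152 * sqrt(102)/1139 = 303.69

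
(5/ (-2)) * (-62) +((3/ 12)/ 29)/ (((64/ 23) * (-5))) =5753577/ 37120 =155.00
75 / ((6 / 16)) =200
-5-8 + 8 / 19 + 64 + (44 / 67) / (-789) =51646315 / 1004397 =51.42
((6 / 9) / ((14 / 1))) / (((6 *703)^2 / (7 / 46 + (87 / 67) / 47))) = 26045 / 54120641767416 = 0.00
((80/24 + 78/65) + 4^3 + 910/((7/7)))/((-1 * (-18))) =7339/135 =54.36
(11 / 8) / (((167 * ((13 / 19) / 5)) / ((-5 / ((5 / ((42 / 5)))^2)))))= -92169 / 108550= -0.85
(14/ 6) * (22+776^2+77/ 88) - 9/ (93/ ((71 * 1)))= 1045412135/ 744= 1405123.84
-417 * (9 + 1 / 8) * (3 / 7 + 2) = -517497 / 56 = -9241.02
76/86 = 38/43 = 0.88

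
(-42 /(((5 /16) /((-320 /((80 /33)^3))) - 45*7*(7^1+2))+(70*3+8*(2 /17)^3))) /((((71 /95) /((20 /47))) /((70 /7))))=0.09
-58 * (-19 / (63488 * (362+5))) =551 / 11650048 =0.00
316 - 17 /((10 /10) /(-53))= 1217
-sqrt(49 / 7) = -2.65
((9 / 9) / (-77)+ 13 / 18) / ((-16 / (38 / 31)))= -18677 / 343728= -0.05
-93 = -93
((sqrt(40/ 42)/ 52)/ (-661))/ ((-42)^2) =-sqrt(105)/ 636638184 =-0.00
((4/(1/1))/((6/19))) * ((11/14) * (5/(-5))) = -209/21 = -9.95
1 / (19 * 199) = 1 / 3781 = 0.00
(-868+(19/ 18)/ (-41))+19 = -626581/ 738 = -849.03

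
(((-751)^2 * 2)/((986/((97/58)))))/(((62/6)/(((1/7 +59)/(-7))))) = -33973728237/21717143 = -1564.37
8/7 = 1.14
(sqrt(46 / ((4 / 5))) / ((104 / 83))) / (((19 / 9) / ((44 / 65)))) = 8217 * sqrt(230) / 64220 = 1.94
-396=-396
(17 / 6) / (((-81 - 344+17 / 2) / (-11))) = 11 / 147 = 0.07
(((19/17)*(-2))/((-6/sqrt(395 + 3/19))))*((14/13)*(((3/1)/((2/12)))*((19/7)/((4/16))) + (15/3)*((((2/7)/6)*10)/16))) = 32857*sqrt(35663)/3978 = 1559.81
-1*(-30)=30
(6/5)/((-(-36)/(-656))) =-328/15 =-21.87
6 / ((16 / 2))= 3 / 4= 0.75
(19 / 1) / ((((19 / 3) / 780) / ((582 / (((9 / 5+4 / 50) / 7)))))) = 238329000 / 47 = 5070829.79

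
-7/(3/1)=-7/3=-2.33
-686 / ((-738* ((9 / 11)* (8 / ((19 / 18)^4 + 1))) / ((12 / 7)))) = 126825083 / 232416864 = 0.55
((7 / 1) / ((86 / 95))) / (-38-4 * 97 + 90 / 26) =-8645 / 472398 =-0.02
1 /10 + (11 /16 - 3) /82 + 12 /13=84843 /85280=0.99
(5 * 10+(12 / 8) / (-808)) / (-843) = -80797 / 1362288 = -0.06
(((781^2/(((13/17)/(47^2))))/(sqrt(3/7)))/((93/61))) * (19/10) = 26547898036847 * sqrt(21)/36270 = 3354225318.33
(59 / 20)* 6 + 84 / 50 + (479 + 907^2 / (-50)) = -79773 / 5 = -15954.60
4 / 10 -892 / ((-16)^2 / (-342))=190729 / 160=1192.06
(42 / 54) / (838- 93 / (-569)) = 3983 / 4292235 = 0.00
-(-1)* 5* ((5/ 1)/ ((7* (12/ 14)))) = 25/ 6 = 4.17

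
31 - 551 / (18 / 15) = -428.17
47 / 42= 1.12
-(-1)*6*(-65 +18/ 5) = -1842/ 5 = -368.40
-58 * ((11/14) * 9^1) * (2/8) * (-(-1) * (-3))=307.61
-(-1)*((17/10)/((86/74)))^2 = 395641/184900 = 2.14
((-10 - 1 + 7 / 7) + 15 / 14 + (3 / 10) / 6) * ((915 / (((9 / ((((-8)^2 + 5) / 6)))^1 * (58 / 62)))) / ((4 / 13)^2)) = -9136444031 / 77952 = -117206.02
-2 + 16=14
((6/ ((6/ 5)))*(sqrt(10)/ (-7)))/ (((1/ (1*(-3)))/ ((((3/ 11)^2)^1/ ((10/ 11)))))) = 27*sqrt(10)/ 154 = 0.55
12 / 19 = 0.63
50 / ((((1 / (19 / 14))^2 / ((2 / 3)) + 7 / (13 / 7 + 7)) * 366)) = 559550 / 6572811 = 0.09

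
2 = 2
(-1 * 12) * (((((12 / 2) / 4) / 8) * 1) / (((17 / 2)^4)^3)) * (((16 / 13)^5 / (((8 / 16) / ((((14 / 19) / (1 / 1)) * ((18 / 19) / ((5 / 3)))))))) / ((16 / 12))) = -10958609055744 / 390464022781588120006265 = -0.00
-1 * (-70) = 70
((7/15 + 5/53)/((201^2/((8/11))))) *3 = 3568/117768915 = 0.00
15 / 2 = 7.50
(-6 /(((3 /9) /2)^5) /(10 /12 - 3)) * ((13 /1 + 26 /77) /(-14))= -11057472 /539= -20514.79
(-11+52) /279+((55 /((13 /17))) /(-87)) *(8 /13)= -494699 /1367379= -0.36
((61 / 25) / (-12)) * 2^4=-244 / 75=-3.25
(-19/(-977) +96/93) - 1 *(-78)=2394239/30287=79.05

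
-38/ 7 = -5.43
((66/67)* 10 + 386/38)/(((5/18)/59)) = 4249.84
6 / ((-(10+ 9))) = -6 / 19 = -0.32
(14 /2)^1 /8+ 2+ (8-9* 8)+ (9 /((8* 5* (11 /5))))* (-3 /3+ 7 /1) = -5325 /88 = -60.51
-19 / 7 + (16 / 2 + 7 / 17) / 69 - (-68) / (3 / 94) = 17473618 / 8211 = 2128.07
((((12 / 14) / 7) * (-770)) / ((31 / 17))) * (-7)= 11220 / 31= 361.94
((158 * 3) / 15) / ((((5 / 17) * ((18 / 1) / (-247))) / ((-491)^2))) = -79971630401 / 225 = -355429468.45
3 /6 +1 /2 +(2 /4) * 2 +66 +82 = 150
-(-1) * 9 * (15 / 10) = 27 / 2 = 13.50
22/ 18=11/ 9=1.22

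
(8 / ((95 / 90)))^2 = 20736 / 361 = 57.44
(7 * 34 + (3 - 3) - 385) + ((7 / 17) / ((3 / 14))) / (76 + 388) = -1739255 / 11832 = -147.00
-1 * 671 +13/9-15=-6161/9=-684.56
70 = 70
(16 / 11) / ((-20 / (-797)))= 3188 / 55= 57.96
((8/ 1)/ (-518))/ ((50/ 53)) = -106/ 6475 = -0.02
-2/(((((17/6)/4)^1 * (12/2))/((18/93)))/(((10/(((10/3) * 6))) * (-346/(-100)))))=-2076/13175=-0.16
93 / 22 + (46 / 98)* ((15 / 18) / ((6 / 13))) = 5.07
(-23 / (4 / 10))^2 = 13225 / 4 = 3306.25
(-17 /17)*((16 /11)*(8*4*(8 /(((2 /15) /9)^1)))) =-25134.55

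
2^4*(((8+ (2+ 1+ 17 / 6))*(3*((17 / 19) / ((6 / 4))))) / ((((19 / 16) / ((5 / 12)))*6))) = 225760 / 9747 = 23.16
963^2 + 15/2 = 1854753/2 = 927376.50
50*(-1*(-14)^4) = -1920800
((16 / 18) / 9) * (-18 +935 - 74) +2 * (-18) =1276 / 27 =47.26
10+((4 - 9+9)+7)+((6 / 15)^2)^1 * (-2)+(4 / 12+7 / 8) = 21.89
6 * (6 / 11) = 36 / 11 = 3.27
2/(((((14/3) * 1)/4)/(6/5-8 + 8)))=72/35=2.06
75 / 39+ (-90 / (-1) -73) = 246 / 13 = 18.92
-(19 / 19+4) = -5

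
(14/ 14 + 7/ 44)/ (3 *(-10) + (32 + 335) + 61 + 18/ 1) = 51/ 18304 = 0.00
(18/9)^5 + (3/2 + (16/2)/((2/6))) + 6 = 127/2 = 63.50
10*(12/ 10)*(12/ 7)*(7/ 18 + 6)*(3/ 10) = 276/ 7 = 39.43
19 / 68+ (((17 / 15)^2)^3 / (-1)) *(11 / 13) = -15241417237 / 10069312500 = -1.51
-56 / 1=-56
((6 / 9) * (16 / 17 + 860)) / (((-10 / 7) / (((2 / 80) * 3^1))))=-25613 / 850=-30.13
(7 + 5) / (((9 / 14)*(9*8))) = 7 / 27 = 0.26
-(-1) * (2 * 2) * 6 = 24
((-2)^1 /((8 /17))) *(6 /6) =-17 /4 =-4.25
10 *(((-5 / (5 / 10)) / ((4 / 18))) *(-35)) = 15750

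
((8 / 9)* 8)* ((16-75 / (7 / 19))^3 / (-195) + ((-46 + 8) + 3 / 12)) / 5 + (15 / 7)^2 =11132368421 / 231525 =48082.79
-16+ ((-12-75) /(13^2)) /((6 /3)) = -5495 /338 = -16.26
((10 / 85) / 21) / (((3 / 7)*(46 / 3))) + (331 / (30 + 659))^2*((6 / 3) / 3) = 28717141 / 185615911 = 0.15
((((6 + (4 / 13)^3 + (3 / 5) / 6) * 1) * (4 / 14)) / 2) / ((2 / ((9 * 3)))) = 3635739 / 307580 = 11.82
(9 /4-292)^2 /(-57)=-1472.90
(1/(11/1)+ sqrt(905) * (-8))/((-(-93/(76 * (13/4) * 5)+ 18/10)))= 139.49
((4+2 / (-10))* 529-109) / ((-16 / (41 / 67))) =-194873 / 2680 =-72.71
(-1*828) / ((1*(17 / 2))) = -1656 / 17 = -97.41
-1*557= -557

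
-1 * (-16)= 16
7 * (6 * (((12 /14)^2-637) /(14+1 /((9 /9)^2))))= -62354 /35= -1781.54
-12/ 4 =-3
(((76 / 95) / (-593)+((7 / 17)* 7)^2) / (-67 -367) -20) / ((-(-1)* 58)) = -7444879609 / 21569509220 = -0.35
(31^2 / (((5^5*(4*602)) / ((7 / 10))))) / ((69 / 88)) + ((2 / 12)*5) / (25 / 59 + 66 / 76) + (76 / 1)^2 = 1551642779655437 / 268606218750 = 5776.65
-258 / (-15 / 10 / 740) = 127280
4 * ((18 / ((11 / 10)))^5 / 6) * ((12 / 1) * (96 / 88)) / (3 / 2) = 6826316.00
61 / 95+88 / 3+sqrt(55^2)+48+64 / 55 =420526 / 3135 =134.14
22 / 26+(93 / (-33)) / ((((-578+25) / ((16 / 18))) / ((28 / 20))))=433379 / 508365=0.85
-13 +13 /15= -12.13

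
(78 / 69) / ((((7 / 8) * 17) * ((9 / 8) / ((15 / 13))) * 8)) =80 / 8211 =0.01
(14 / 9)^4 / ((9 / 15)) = 192080 / 19683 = 9.76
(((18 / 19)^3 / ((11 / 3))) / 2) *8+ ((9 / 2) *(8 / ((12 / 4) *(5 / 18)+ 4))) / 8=4066659 / 2188021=1.86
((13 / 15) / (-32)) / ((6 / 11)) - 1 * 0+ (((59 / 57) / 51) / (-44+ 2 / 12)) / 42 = -28350943 / 570857280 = -0.05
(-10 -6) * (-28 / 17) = 448 / 17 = 26.35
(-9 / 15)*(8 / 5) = -24 / 25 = -0.96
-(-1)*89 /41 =2.17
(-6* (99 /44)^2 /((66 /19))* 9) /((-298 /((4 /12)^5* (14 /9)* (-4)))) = -133 /19668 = -0.01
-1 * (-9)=9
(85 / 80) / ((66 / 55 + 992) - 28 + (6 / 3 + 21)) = 85 / 79056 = 0.00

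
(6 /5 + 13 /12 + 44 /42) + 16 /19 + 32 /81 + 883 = 191235427 /215460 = 887.57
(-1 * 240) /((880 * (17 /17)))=-3 /11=-0.27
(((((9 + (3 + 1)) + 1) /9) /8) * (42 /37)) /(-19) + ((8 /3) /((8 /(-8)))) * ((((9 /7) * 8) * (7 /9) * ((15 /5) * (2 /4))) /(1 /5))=-674929 /4218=-160.01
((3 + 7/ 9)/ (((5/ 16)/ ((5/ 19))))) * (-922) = -501568/ 171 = -2933.15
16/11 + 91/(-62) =-9/682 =-0.01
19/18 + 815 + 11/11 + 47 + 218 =19477/18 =1082.06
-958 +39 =-919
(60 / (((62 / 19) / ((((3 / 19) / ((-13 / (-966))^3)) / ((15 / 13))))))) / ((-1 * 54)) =-100158744 / 5239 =-19117.91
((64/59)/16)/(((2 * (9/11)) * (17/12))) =88/3009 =0.03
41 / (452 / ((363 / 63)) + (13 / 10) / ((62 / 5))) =615164 / 1178581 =0.52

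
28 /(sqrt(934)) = 14 * sqrt(934) /467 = 0.92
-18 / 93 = -6 / 31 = -0.19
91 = 91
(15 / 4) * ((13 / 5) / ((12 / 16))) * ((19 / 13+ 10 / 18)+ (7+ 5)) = 1640 / 9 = 182.22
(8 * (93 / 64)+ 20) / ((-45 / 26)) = -3289 / 180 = -18.27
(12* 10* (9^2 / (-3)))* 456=-1477440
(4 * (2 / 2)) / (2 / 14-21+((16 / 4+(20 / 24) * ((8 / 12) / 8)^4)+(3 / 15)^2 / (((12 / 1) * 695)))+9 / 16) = -60528384000 / 246571419299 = -0.25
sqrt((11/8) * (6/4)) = sqrt(33)/4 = 1.44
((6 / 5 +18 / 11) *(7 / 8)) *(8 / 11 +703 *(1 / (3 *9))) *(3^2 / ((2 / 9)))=6510231 / 2420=2690.18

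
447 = 447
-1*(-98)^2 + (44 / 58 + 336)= -9267.24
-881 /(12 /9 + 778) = -2643 /2338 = -1.13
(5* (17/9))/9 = 85/81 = 1.05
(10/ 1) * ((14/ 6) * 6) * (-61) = -8540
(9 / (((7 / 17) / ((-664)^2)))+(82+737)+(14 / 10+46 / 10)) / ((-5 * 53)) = -67462863 / 1855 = -36368.12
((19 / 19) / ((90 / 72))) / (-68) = -1 / 85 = -0.01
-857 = -857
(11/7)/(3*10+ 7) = 11/259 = 0.04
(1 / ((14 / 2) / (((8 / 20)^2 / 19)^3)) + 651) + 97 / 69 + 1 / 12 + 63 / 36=22577363049819 / 34509343750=654.24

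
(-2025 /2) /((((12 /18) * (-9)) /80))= 13500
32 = 32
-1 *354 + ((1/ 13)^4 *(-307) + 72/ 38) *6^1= -185967108/ 542659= -342.70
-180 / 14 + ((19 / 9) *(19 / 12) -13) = -17021 / 756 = -22.51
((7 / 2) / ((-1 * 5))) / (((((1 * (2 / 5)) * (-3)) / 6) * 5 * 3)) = 7 / 30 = 0.23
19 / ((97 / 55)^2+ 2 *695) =0.01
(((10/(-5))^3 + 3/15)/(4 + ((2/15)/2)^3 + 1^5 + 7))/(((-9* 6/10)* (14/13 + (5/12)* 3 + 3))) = 253500/11218777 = 0.02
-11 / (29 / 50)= -550 / 29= -18.97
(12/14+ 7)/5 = 11/7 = 1.57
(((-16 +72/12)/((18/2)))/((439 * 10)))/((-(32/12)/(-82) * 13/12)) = -41/5707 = -0.01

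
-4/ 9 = -0.44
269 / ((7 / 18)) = 4842 / 7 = 691.71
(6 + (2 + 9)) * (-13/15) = -221/15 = -14.73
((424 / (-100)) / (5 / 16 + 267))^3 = -4878401536 / 1222468780203125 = -0.00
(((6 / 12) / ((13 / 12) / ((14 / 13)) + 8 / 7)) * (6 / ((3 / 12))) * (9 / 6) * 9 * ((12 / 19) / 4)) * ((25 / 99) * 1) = 226800 / 75449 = 3.01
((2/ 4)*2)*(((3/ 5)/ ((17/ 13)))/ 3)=13/ 85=0.15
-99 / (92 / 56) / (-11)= 126 / 23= 5.48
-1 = -1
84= 84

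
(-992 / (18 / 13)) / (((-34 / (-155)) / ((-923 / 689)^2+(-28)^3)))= 71692527.11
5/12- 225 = -2695/12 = -224.58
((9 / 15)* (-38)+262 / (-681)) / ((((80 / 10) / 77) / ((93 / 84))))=-841247 / 3405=-247.06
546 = 546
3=3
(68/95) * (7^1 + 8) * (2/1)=408/19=21.47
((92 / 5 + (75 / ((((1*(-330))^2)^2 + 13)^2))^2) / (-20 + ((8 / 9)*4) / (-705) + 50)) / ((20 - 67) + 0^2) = -49133152619767915749572561123186645572024899 / 3764461892225841461202556637617808378354312398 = -0.01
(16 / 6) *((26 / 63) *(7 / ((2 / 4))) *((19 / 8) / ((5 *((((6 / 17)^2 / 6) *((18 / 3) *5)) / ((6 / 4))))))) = 71383 / 4050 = 17.63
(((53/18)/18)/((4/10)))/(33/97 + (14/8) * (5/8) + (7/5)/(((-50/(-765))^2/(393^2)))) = 12852500/1590789643133247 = 0.00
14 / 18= 7 / 9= 0.78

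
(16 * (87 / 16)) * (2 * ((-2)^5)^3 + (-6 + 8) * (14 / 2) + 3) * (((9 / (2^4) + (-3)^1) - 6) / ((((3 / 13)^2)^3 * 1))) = 318443863446.49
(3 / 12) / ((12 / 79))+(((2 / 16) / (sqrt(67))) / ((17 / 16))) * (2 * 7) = 28 * sqrt(67) / 1139+79 / 48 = 1.85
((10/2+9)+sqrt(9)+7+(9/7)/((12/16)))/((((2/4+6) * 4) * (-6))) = -15/91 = -0.16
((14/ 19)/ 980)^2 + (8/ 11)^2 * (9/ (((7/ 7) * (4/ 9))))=2292494521/ 214036900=10.71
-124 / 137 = -0.91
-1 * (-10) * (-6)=-60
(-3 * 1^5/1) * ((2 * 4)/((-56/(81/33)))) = 81/77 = 1.05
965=965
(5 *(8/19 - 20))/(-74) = 930/703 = 1.32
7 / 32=0.22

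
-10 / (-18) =5 / 9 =0.56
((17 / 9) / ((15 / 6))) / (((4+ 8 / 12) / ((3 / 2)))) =17 / 70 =0.24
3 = 3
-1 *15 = -15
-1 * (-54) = 54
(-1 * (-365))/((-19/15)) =-5475/19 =-288.16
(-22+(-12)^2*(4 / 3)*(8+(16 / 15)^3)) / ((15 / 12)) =7861576 / 5625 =1397.61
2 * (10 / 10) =2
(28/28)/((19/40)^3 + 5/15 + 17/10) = 192000/410977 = 0.47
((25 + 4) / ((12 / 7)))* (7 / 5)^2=9947 / 300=33.16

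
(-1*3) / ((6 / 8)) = -4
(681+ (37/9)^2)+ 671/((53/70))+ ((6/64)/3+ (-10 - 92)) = 203613061/137376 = 1482.16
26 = 26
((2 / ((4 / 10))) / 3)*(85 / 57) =425 / 171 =2.49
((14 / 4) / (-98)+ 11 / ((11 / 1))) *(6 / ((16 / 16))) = 81 / 14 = 5.79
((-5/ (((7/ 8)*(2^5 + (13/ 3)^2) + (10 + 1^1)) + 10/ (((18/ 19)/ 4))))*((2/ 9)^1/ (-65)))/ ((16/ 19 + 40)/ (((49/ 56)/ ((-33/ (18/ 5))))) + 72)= -798/ 1622311847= -0.00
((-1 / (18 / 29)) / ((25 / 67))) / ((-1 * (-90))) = -1943 / 40500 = -0.05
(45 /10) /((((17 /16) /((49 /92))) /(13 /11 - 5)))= -37044 /4301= -8.61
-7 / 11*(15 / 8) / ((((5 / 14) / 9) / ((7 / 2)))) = -9261 / 88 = -105.24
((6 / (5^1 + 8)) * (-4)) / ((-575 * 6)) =0.00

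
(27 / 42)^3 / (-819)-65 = -16230841 / 249704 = -65.00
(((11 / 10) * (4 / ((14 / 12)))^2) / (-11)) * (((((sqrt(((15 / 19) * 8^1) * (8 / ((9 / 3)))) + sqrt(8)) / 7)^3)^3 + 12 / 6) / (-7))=490660149067776 * sqrt(2) / 9019051946607605 + 1352657336795136 * sqrt(95) / 171361986985544495 + 576 / 1715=0.49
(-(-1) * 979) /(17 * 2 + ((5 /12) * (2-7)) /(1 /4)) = 267 /7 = 38.14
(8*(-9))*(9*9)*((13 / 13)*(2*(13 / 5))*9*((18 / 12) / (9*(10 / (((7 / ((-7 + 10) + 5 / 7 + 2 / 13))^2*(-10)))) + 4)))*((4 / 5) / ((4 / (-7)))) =1453588723314 / 3174625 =457877.30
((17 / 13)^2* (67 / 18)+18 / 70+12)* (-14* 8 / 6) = -7930892 / 22815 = -347.62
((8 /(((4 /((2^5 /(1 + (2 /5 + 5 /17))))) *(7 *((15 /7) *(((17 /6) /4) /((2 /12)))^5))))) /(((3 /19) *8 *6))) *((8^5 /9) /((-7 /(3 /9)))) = -159383552 /3835868967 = -0.04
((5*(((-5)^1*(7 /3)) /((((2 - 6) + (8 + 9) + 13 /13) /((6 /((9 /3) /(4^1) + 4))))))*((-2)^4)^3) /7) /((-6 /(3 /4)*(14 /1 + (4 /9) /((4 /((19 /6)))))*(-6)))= -18432 /4123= -4.47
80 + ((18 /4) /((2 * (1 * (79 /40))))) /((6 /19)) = 6605 /79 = 83.61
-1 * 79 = -79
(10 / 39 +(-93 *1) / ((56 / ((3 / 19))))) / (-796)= 241 / 33030816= 0.00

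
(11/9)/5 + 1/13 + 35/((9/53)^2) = 6392167/5265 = 1214.09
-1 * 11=-11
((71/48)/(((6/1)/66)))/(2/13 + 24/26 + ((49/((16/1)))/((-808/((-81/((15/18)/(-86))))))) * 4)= -5127265/39596718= -0.13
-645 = -645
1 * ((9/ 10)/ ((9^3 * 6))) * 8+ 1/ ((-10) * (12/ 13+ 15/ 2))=-907/ 88695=-0.01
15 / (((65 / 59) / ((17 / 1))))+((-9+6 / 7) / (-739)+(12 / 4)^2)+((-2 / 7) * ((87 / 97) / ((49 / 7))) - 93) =6732230760 / 45662071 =147.44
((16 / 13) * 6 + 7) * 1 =187 / 13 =14.38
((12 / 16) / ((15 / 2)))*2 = 1 / 5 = 0.20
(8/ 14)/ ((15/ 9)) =12/ 35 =0.34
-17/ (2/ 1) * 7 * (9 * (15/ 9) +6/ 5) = -9639/ 10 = -963.90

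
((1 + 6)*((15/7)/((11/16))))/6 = 40/11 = 3.64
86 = 86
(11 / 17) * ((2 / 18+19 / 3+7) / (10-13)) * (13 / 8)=-17303 / 3672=-4.71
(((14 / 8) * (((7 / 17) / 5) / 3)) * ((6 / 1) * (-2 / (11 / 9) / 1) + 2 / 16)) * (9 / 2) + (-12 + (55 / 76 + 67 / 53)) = -729590577 / 60258880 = -12.11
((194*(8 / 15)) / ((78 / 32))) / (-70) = -12416 / 20475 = -0.61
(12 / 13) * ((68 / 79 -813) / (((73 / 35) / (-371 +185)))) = 5012101080 / 74971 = 66853.86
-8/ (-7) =8/ 7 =1.14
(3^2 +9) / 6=3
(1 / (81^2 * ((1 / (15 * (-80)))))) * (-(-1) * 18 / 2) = -400 / 243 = -1.65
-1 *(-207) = 207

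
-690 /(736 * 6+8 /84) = -7245 /46369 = -0.16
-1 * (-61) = 61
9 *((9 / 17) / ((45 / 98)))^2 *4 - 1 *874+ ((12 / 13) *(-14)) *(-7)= -69099178 / 93925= -735.68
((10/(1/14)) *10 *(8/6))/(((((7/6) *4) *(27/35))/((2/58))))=14000/783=17.88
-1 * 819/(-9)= 91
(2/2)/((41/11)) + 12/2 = 257/41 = 6.27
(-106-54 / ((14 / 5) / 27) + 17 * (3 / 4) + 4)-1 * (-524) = -85.96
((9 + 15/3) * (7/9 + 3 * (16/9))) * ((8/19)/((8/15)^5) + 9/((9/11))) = 621944015/350208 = 1775.93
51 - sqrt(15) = 47.13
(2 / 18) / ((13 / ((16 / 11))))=16 / 1287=0.01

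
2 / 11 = 0.18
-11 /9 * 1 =-11 /9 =-1.22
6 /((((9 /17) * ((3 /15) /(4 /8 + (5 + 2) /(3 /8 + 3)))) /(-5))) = -59075 /81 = -729.32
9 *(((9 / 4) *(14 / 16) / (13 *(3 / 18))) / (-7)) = -243 / 208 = -1.17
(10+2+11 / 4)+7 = 87 / 4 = 21.75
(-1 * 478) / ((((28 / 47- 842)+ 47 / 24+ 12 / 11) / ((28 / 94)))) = 1766688 / 10402309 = 0.17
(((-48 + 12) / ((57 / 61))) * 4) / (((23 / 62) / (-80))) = 14522880 / 437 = 33233.14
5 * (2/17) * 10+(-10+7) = 49/17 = 2.88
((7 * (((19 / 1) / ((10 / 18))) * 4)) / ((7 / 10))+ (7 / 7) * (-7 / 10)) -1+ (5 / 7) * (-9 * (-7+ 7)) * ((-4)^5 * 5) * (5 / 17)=13663 / 10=1366.30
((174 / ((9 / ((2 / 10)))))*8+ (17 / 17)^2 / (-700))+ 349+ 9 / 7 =800557 / 2100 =381.22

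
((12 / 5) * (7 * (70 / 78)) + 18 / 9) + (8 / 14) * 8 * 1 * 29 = 13618 / 91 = 149.65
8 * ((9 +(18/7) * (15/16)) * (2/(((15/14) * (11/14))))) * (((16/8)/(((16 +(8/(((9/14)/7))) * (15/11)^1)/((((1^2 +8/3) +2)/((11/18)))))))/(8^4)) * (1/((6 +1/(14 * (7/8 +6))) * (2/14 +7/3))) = 33534081/68508024832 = 0.00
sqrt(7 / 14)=sqrt(2) / 2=0.71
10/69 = 0.14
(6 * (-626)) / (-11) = 3756 / 11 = 341.45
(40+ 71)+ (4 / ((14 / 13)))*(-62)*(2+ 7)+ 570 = -9741 / 7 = -1391.57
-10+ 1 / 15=-149 / 15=-9.93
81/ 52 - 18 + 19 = 133/ 52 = 2.56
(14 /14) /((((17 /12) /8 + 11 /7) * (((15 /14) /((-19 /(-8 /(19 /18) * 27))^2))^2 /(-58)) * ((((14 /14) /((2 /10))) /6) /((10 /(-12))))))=168935501568827 /78661856086560000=0.00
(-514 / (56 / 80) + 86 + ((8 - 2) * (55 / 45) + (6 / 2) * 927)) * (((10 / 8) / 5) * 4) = 44941 / 21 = 2140.05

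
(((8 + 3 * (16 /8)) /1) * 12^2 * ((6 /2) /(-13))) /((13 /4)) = -24192 /169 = -143.15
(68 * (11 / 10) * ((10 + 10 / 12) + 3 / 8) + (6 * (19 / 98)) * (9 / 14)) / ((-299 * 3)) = -17269319 / 18460260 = -0.94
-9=-9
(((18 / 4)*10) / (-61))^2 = 2025 / 3721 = 0.54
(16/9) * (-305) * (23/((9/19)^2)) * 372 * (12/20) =-1004862272/81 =-12405707.06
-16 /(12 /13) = -52 /3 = -17.33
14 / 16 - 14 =-105 / 8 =-13.12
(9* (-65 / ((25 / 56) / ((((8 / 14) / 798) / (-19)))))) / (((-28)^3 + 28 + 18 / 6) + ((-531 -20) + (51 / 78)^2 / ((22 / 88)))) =-105456 / 47981147165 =-0.00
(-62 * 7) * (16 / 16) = -434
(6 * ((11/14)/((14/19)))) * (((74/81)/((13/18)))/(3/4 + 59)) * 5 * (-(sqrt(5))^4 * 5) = -38665000/456729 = -84.66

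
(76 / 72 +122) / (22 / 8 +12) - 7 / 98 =61489 / 7434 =8.27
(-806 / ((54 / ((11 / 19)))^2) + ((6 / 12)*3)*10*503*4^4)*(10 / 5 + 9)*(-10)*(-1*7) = 391403445123845 / 263169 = 1487270328.66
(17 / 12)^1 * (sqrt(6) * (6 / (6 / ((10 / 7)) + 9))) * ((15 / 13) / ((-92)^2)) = 425 * sqrt(6) / 4841408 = 0.00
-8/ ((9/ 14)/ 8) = -896/ 9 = -99.56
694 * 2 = 1388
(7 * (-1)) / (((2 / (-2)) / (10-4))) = 42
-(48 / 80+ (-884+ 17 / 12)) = 52919 / 60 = 881.98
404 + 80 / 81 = 32804 / 81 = 404.99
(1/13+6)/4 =79/52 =1.52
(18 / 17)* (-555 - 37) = -10656 / 17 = -626.82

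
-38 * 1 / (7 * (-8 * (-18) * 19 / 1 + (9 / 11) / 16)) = -6688 / 3370815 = -0.00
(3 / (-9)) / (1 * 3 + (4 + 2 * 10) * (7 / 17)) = -17 / 657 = -0.03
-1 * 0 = 0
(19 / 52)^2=361 / 2704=0.13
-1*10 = -10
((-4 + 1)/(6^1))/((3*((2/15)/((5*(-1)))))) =25/4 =6.25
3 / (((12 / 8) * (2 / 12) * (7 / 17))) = 204 / 7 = 29.14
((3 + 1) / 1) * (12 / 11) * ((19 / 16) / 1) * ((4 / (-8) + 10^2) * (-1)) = -11343 / 22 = -515.59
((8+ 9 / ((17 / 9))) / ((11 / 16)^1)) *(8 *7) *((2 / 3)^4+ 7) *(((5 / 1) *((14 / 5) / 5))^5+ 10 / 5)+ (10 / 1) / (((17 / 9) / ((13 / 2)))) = 1868924688143 / 1434375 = 1302954.03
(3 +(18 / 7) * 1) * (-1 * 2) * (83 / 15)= -2158 / 35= -61.66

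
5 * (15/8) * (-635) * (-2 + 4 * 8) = -714375/4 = -178593.75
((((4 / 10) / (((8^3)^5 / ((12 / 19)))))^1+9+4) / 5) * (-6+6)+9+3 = 12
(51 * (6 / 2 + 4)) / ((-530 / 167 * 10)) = -59619 / 5300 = -11.25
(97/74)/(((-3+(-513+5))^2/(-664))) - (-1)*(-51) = -492767531/9661477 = -51.00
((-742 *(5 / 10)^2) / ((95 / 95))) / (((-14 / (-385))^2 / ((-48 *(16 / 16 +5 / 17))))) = 148140300 / 17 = 8714135.29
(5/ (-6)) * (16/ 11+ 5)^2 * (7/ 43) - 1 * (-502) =15495001/ 31218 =496.35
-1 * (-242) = 242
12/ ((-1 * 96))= -1/ 8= -0.12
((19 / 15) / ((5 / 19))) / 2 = 361 / 150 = 2.41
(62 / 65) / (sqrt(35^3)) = 62 *sqrt(35) / 79625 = 0.00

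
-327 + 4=-323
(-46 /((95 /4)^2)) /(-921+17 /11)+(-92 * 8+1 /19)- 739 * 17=-606956306952 /45639425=-13298.95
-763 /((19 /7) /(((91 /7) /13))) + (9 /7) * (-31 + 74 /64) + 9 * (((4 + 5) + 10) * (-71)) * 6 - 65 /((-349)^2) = -37927889545905 /518385056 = -73165.48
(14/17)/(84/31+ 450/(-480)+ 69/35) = 0.22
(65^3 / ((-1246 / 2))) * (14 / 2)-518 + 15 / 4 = -1281573 / 356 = -3599.92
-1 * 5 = -5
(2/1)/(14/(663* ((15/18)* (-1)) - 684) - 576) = -2473/712238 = -0.00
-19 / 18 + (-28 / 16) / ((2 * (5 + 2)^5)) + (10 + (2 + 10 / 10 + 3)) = 14.94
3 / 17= 0.18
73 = 73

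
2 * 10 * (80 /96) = 50 /3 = 16.67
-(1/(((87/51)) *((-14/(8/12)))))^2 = -289/370881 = -0.00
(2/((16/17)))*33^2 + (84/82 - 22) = 752153/328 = 2293.15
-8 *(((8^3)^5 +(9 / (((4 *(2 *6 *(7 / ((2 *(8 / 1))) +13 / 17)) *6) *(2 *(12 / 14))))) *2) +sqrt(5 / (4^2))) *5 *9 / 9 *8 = -11045078086126150960 / 981 - 80 *sqrt(5) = -11258999068426428.59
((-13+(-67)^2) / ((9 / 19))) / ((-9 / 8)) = -226784 / 27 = -8399.41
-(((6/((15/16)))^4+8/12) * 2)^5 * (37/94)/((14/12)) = -365443495742314224154964116519539712/2541446685791015625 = -143793492810796982.97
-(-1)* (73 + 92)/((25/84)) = 2772/5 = 554.40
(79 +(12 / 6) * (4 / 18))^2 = 511225 / 81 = 6311.42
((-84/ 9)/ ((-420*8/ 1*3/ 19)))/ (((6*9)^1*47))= 19/ 2741040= 0.00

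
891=891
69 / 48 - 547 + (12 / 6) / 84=-183301 / 336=-545.54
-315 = -315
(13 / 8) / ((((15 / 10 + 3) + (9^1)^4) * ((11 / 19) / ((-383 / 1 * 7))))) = -662207 / 577764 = -1.15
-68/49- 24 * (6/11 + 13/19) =-316444/10241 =-30.90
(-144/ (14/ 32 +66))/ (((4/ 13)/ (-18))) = 134784/ 1063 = 126.80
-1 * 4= -4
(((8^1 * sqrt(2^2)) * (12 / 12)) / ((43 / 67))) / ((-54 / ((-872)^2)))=-407565824 / 1161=-351047.22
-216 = -216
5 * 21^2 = 2205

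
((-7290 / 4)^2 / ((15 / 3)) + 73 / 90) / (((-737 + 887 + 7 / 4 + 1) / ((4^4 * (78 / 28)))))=2186502784 / 705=3101422.39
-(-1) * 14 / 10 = 7 / 5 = 1.40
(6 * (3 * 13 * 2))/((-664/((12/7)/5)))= -702/2905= -0.24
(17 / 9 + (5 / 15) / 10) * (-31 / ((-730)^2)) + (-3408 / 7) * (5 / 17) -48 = -1091209310197 / 5707359000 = -191.19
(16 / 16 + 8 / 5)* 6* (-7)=-546 / 5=-109.20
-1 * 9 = -9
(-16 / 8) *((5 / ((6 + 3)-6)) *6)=-20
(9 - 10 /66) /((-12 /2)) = -146 /99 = -1.47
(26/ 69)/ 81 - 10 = -55864/ 5589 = -10.00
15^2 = 225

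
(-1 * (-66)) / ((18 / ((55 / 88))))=55 / 24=2.29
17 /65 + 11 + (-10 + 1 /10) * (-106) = 68943 /65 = 1060.66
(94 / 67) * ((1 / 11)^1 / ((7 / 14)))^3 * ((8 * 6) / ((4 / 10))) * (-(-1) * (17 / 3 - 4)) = 150400 / 89177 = 1.69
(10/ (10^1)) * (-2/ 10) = -1/ 5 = -0.20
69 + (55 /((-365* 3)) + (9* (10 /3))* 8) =308.95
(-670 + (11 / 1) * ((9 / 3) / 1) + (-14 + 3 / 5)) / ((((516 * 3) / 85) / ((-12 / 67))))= 6.40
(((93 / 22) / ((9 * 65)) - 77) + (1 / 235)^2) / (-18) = 3648151597 / 852894900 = 4.28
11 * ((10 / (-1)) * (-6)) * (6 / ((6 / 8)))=5280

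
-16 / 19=-0.84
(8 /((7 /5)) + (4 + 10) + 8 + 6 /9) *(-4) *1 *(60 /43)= -47680 /301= -158.41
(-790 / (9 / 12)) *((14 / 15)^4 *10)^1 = -48557824 / 6075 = -7993.06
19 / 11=1.73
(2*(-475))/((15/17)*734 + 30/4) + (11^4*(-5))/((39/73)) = -1587174401/11583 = -137026.19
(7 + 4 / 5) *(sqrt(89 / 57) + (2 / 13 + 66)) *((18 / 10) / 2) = 117 *sqrt(5073) / 950 + 2322 / 5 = 473.17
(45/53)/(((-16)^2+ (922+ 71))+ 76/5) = 75/111671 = 0.00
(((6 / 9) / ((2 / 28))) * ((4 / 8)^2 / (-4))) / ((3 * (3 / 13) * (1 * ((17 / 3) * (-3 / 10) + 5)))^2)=-0.11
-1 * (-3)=3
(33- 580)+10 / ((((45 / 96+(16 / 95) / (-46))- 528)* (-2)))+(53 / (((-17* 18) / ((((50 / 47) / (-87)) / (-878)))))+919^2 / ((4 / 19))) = 162536570004173366342543 / 40521515385631932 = 4011117.76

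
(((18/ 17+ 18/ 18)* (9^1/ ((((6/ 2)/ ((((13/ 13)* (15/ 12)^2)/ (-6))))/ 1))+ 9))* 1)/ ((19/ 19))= 9205/ 544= 16.92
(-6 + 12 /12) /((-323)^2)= -5 /104329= -0.00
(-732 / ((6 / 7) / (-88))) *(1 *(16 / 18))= 601216 / 9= 66801.78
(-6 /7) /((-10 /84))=36 /5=7.20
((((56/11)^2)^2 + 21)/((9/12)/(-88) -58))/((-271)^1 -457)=0.02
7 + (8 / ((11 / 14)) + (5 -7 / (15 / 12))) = 912 / 55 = 16.58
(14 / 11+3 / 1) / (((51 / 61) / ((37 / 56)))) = 106079 / 31416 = 3.38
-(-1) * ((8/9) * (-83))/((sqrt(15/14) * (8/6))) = -166 * sqrt(210)/45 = -53.46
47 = 47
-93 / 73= -1.27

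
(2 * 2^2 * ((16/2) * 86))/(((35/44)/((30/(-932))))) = -363264/1631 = -222.72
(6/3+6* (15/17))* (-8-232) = -29760/17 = -1750.59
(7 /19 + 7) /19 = 140 /361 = 0.39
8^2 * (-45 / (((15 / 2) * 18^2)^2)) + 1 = 32789 / 32805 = 1.00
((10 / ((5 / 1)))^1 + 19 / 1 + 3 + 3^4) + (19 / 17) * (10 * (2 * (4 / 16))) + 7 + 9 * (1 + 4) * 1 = 2764 / 17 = 162.59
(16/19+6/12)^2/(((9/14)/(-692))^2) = 6781193104/3249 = 2087163.16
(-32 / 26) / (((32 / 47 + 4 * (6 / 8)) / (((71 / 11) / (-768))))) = 3337 / 1187472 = 0.00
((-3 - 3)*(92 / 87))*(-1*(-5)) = -920 / 29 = -31.72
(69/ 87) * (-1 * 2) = -1.59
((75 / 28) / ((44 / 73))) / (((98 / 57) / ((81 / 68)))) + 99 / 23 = 1394190477 / 188831104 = 7.38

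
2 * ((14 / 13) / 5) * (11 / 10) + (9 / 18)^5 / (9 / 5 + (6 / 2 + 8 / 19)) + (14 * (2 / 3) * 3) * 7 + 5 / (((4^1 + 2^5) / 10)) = 9186174067 / 46425600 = 197.87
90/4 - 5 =35/2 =17.50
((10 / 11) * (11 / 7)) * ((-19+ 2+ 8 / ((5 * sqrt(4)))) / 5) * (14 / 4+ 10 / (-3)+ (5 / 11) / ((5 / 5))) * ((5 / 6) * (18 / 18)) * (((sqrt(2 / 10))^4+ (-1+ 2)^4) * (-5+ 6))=-4797 / 1925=-2.49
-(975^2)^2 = -903687890625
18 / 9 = 2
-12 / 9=-4 / 3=-1.33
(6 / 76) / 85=3 / 3230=0.00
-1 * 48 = -48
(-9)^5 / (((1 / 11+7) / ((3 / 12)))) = -216513 / 104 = -2081.86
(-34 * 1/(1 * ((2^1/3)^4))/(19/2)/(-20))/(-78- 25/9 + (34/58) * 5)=-359397/30883360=-0.01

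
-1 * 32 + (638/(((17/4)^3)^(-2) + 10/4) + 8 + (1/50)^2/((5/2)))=15853893447367/68577293750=231.18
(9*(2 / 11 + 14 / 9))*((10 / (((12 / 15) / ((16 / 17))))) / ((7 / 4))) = 137600 / 1309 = 105.12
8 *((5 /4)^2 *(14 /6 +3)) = 200 /3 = 66.67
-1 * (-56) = 56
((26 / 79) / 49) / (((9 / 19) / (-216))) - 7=-38953 / 3871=-10.06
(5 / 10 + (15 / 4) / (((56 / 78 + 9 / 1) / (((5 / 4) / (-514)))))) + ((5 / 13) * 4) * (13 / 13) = 82559719 / 40519648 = 2.04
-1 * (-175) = 175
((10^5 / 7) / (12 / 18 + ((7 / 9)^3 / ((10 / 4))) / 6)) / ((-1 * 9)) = -121500000 / 53431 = -2273.96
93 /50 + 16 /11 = 3.31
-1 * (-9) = 9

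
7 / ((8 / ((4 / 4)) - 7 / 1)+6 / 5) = 35 / 11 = 3.18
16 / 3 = 5.33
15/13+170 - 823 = -8474/13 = -651.85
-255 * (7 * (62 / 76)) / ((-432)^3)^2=-18445 / 82331271539195904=-0.00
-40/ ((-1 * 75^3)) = 8/ 84375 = 0.00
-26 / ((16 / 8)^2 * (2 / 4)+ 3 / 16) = -416 / 35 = -11.89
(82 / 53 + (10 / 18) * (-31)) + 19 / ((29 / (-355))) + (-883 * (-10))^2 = 77968651.74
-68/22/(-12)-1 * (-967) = 63839/66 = 967.26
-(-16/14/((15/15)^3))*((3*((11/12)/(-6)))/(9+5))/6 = -11/1764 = -0.01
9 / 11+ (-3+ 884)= 9700 / 11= 881.82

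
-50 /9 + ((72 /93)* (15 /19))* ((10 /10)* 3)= -19730 /5301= -3.72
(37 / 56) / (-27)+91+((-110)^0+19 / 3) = 148643 / 1512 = 98.31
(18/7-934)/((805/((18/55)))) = -23472/61985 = -0.38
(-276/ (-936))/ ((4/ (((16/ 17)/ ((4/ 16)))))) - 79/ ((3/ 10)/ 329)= -19146642/ 221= -86636.39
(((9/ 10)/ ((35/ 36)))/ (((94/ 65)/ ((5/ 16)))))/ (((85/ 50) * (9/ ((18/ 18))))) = 585/ 44744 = 0.01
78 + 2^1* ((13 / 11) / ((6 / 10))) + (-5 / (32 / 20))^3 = 868823 / 16896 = 51.42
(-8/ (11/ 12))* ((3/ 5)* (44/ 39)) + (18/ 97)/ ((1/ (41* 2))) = 58692/ 6305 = 9.31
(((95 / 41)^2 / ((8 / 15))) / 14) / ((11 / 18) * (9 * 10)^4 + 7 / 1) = 135375 / 7548767157904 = 0.00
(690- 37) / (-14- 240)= -653 / 254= -2.57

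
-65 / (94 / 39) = -2535 / 94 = -26.97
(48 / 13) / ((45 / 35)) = 112 / 39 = 2.87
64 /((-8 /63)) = -504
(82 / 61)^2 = 1.81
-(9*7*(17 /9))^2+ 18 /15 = -70799 /5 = -14159.80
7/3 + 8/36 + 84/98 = 215/63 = 3.41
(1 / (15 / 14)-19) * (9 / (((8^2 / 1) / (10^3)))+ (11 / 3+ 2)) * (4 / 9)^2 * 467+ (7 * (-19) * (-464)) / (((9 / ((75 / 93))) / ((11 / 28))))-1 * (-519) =-27245065969 / 112995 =-241117.45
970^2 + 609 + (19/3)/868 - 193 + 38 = 2451285835/2604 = 941354.01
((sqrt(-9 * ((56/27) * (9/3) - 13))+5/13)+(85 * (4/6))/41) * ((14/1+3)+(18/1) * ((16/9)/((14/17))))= 1104575/11193+391 * sqrt(61)/7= 534.94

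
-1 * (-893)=893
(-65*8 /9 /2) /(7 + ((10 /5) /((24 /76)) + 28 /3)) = -65 /51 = -1.27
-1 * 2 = -2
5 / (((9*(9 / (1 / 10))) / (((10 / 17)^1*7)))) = 35 / 1377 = 0.03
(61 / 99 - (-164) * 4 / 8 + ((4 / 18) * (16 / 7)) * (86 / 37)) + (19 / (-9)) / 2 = 4243135 / 51282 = 82.74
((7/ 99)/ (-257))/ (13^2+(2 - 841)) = 7/ 17046810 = 0.00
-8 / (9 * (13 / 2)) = -16 / 117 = -0.14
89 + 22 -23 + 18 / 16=713 / 8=89.12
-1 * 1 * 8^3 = -512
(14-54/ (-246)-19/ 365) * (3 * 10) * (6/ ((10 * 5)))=3816288/ 74825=51.00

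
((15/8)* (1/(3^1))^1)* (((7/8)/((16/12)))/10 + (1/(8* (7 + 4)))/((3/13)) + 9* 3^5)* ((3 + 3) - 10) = -23095933/4224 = -5467.79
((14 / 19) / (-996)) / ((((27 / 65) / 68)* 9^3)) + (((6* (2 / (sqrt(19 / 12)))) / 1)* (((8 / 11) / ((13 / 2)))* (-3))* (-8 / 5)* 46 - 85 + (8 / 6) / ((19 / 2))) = 150.74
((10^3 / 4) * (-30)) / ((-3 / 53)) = 132500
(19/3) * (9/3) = 19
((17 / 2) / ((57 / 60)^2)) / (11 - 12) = -3400 / 361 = -9.42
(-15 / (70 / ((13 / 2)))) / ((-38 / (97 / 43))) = 3783 / 45752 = 0.08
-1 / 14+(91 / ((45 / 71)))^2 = 584421269 / 28350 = 20614.51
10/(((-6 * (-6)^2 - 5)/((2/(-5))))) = 4/221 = 0.02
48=48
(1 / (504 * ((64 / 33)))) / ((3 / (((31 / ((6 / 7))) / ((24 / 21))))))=2387 / 221184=0.01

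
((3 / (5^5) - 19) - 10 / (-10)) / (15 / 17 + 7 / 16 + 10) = -15299184 / 9621875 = -1.59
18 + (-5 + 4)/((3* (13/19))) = 683/39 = 17.51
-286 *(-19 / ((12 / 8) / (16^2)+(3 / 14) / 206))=2005971968 / 2547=787582.24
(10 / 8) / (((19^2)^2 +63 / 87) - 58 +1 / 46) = 0.00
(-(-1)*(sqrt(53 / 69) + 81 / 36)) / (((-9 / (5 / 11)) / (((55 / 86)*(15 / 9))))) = -125 / 1032-125*sqrt(3657) / 160218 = -0.17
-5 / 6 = -0.83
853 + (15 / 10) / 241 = 411149 / 482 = 853.01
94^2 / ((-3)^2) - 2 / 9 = 8834 / 9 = 981.56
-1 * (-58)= 58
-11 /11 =-1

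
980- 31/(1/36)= -136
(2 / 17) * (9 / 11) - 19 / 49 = -2671 / 9163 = -0.29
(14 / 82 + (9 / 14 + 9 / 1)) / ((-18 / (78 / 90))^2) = 0.02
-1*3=-3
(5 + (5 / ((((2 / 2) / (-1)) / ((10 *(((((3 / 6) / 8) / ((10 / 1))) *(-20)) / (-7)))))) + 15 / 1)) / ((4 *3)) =535 / 336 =1.59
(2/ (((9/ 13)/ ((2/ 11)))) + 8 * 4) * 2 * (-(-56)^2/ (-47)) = 20195840/ 4653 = 4340.39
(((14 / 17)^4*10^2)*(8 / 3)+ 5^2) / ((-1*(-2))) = 36996875 / 501126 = 73.83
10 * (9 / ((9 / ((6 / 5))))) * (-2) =-24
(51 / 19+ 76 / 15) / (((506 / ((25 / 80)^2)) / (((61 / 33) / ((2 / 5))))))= 3368725 / 487314432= 0.01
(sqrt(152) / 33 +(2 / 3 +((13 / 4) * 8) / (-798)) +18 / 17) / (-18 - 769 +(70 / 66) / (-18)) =-0.00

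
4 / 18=2 / 9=0.22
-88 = -88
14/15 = 0.93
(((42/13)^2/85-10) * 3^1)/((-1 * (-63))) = -141886/301665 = -0.47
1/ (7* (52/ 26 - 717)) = -1/ 5005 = -0.00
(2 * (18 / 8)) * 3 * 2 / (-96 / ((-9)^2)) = -22.78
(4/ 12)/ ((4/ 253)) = 253/ 12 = 21.08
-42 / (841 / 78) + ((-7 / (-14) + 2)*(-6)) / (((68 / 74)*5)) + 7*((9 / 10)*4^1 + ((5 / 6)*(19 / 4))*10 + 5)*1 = 283186339 / 857820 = 330.12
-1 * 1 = -1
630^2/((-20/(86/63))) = -27090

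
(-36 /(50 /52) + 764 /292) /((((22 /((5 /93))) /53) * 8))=-3368309 /5974320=-0.56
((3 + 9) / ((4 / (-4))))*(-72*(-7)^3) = -296352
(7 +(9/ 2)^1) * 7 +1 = 163/ 2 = 81.50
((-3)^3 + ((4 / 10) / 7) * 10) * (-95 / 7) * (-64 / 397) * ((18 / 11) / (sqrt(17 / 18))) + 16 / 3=16 / 3-60739200 * sqrt(34) / 3637711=-92.03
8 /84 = 2 /21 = 0.10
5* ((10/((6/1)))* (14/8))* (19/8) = 3325/96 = 34.64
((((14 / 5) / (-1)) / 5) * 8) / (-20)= 28 / 125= 0.22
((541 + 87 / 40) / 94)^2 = 472062529 / 14137600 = 33.39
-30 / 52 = -0.58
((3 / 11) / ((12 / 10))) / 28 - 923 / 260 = -10909 / 3080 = -3.54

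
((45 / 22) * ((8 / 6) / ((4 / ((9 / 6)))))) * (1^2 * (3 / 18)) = 15 / 88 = 0.17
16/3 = 5.33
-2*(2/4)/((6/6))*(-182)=182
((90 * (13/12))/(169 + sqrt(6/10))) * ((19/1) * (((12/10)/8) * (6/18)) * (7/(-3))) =-1461005/1142416 + 1729 * sqrt(15)/1142416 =-1.27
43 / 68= 0.63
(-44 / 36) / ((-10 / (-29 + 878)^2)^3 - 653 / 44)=20139514351209764676 / 244545301326569851853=0.08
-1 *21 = -21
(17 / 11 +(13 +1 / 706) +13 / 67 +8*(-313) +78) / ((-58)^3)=1254631157 / 101521066064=0.01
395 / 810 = 79 / 162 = 0.49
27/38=0.71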